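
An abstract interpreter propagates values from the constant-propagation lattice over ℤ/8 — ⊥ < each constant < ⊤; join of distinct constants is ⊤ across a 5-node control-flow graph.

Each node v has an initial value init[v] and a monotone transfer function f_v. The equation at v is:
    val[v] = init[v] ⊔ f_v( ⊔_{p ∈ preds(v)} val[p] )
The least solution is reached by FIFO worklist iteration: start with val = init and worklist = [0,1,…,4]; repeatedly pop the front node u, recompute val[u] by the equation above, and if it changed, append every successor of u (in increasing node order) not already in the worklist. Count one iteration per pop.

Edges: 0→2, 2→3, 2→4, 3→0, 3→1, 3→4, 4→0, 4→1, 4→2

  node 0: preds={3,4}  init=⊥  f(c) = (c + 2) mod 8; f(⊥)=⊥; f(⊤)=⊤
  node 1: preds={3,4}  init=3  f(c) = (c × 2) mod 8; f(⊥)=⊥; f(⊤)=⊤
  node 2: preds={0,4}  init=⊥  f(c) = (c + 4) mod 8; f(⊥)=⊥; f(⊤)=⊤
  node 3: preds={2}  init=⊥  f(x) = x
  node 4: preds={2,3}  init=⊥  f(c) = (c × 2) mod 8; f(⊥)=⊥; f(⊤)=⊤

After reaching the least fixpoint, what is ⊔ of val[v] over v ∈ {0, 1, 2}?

3

Worklist (5 pops):
  #1 pop 0: in=⊥ → ⊥ (no change)
  #2 pop 1: in=⊥ → 3 (no change)
  #3 pop 2: in=⊥ → ⊥ (no change)
  #4 pop 3: in=⊥ → ⊥ (no change)
  #5 pop 4: in=⊥ → ⊥ (no change)

Fixpoint:
  val[0] = ⊥
  val[1] = 3
  val[2] = ⊥
  val[3] = ⊥
  val[4] = ⊥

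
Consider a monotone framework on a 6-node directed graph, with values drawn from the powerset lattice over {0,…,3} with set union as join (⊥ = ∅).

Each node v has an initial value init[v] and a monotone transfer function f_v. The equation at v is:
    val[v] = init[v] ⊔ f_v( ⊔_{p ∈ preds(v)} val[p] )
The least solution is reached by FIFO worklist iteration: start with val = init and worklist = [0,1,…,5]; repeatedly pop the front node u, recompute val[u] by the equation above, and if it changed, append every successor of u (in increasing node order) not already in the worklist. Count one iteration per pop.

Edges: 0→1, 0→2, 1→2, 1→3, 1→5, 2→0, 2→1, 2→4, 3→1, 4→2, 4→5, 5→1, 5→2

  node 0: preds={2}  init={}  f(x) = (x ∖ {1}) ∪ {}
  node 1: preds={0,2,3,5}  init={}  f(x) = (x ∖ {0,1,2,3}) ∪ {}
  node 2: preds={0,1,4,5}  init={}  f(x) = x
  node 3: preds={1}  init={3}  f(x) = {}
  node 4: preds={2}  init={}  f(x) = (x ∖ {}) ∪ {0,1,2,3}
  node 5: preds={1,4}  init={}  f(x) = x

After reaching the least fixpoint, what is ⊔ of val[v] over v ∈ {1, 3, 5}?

{0,1,2,3}

Trace (12 dequeues):
  [1] u=0 | in {} | out {} | ==
  [2] u=1 | in {3} | out {} | ==
  [3] u=2 | in {} | out {} | ==
  [4] u=3 | in {} | out {3} | ==
  [5] u=4 | in {} | out {0,1,2,3} | prev {} | push {2}
  [6] u=5 | in {0,1,2,3} | out {0,1,2,3} | prev {} | push {1}
  [7] u=2 | in {0,1,2,3} | out {0,1,2,3} | prev {} | push {0,4}
  [8] u=1 | in {0,1,2,3} | out {} | ==
  [9] u=0 | in {0,1,2,3} | out {0,2,3} | prev {} | push {1,2}
  [10] u=4 | in {0,1,2,3} | out {0,1,2,3} | ==
  [11] u=1 | in {0,1,2,3} | out {} | ==
  [12] u=2 | in {0,1,2,3} | out {0,1,2,3} | ==

Converged values:
  [0] {0,2,3}
  [1] {}
  [2] {0,1,2,3}
  [3] {3}
  [4] {0,1,2,3}
  [5] {0,1,2,3}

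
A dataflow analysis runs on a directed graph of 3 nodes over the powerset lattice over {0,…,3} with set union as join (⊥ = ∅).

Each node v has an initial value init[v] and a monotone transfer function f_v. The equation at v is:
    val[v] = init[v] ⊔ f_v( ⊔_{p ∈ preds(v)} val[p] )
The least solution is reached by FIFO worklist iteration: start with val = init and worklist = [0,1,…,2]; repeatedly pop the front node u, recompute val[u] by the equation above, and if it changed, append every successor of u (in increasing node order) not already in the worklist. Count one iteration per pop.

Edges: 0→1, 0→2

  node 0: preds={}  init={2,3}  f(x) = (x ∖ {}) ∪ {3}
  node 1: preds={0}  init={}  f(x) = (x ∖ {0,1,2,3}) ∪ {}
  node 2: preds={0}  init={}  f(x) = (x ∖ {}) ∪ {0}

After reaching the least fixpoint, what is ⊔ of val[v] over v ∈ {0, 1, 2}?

{0,2,3}

Worklist (3 pops):
  #1 pop 0: in={} → {2,3} (no change)
  #2 pop 1: in={2,3} → {} (no change)
  #3 pop 2: in={2,3} → {0,2,3} (was {}); enqueue []

Fixpoint:
  val[0] = {2,3}
  val[1] = {}
  val[2] = {0,2,3}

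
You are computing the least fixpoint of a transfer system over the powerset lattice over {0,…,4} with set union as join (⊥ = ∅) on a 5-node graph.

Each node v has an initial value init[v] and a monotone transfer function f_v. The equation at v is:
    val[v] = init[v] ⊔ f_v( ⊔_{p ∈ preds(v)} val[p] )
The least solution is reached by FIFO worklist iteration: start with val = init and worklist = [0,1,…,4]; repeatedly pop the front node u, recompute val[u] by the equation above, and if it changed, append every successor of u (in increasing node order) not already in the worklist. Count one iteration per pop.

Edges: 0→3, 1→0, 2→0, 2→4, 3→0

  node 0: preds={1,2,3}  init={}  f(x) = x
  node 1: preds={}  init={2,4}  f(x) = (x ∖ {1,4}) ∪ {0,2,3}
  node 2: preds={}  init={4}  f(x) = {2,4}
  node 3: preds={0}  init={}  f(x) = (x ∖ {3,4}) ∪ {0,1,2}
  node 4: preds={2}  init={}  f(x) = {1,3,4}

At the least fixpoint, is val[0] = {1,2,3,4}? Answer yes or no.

no

Trace (7 dequeues):
  [1] u=0 | in {2,4} | out {2,4} | prev {} | push {}
  [2] u=1 | in {} | out {0,2,3,4} | prev {2,4} | push {0}
  [3] u=2 | in {} | out {2,4} | prev {4} | push {}
  [4] u=3 | in {2,4} | out {0,1,2} | prev {} | push {}
  [5] u=4 | in {2,4} | out {1,3,4} | prev {} | push {}
  [6] u=0 | in {0,1,2,3,4} | out {0,1,2,3,4} | prev {2,4} | push {3}
  [7] u=3 | in {0,1,2,3,4} | out {0,1,2} | ==

Converged values:
  [0] {0,1,2,3,4}
  [1] {0,2,3,4}
  [2] {2,4}
  [3] {0,1,2}
  [4] {1,3,4}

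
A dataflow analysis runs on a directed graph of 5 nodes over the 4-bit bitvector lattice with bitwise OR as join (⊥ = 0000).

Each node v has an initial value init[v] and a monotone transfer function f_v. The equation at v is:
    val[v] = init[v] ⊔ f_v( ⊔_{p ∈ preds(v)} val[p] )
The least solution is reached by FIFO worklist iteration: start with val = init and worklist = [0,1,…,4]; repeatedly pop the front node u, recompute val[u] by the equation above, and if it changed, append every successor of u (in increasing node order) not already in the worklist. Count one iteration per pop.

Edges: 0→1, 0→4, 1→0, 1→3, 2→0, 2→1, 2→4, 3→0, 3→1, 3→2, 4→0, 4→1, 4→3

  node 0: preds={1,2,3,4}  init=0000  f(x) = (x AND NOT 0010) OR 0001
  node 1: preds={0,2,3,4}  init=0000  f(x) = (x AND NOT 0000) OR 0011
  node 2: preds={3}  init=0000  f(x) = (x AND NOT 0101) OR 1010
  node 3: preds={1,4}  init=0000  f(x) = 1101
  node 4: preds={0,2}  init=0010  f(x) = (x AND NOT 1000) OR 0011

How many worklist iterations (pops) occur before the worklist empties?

13

Iteration log — 13 steps:
  step 1. node 0  ⊔preds=0010  new=0001  old=0000  +wl: 
  step 2. node 1  ⊔preds=0011  new=0011  old=0000  +wl: 0
  step 3. node 2  ⊔preds=0000  new=1010  old=0000  +wl: 1
  step 4. node 3  ⊔preds=0011  new=1101  old=0000  +wl: 2
  step 5. node 4  ⊔preds=1011  new=0011  old=0010  +wl: 3
  step 6. node 0  ⊔preds=1111  new=1101  old=0001  +wl: 4
  step 7. node 1  ⊔preds=1111  new=1111  old=0011  +wl: 0
  step 8. node 2  ⊔preds=1101  new=1010  stable
  step 9. node 3  ⊔preds=1111  new=1101  stable
  step 10. node 4  ⊔preds=1111  new=0111  old=0011  +wl: 1,3
  step 11. node 0  ⊔preds=1111  new=1101  stable
  step 12. node 1  ⊔preds=1111  new=1111  stable
  step 13. node 3  ⊔preds=1111  new=1101  stable

Least fixpoint reached:
  node 0: 1101
  node 1: 1111
  node 2: 1010
  node 3: 1101
  node 4: 0111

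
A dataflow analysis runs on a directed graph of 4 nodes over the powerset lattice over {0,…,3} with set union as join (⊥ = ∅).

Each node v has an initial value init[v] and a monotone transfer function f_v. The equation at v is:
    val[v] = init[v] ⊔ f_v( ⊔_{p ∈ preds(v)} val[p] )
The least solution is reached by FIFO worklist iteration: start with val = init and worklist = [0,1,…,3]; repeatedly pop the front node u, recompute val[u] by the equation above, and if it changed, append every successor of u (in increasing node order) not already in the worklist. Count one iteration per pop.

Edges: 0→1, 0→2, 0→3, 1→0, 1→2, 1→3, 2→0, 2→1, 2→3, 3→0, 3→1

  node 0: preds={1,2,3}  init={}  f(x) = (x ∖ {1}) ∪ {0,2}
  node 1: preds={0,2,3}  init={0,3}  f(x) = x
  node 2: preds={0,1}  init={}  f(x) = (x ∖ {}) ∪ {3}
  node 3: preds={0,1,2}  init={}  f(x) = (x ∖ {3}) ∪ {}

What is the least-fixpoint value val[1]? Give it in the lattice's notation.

{0,2,3}

Iteration log — 6 steps:
  step 1. node 0  ⊔preds={0,3}  new={0,2,3}  old={}  +wl: 
  step 2. node 1  ⊔preds={0,2,3}  new={0,2,3}  old={0,3}  +wl: 0
  step 3. node 2  ⊔preds={0,2,3}  new={0,2,3}  old={}  +wl: 1
  step 4. node 3  ⊔preds={0,2,3}  new={0,2}  old={}  +wl: 
  step 5. node 0  ⊔preds={0,2,3}  new={0,2,3}  stable
  step 6. node 1  ⊔preds={0,2,3}  new={0,2,3}  stable

Least fixpoint reached:
  node 0: {0,2,3}
  node 1: {0,2,3}
  node 2: {0,2,3}
  node 3: {0,2}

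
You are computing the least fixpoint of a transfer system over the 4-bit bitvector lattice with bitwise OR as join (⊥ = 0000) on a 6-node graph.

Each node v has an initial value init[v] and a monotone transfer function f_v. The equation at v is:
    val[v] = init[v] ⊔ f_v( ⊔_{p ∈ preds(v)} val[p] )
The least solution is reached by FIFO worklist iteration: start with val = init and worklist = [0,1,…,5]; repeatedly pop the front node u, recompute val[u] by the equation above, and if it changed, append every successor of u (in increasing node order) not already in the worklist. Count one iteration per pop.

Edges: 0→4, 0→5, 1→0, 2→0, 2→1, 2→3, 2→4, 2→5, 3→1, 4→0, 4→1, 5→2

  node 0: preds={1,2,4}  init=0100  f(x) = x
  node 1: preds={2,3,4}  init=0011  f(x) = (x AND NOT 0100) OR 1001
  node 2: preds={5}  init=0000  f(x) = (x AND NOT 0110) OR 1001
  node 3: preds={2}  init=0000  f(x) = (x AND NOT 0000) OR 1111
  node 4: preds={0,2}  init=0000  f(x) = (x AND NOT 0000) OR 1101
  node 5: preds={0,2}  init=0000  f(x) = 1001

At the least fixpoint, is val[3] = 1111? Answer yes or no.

Worklist (11 pops):
  #1 pop 0: in=0011 → 0111 (was 0100); enqueue []
  #2 pop 1: in=0000 → 1011 (was 0011); enqueue [0]
  #3 pop 2: in=0000 → 1001 (was 0000); enqueue [1]
  #4 pop 3: in=1001 → 1111 (was 0000); enqueue []
  #5 pop 4: in=1111 → 1111 (was 0000); enqueue []
  #6 pop 5: in=1111 → 1001 (was 0000); enqueue [2]
  #7 pop 0: in=1111 → 1111 (was 0111); enqueue [4,5]
  #8 pop 1: in=1111 → 1011 (no change)
  #9 pop 2: in=1001 → 1001 (no change)
  #10 pop 4: in=1111 → 1111 (no change)
  #11 pop 5: in=1111 → 1001 (no change)

Fixpoint:
  val[0] = 1111
  val[1] = 1011
  val[2] = 1001
  val[3] = 1111
  val[4] = 1111
  val[5] = 1001

yes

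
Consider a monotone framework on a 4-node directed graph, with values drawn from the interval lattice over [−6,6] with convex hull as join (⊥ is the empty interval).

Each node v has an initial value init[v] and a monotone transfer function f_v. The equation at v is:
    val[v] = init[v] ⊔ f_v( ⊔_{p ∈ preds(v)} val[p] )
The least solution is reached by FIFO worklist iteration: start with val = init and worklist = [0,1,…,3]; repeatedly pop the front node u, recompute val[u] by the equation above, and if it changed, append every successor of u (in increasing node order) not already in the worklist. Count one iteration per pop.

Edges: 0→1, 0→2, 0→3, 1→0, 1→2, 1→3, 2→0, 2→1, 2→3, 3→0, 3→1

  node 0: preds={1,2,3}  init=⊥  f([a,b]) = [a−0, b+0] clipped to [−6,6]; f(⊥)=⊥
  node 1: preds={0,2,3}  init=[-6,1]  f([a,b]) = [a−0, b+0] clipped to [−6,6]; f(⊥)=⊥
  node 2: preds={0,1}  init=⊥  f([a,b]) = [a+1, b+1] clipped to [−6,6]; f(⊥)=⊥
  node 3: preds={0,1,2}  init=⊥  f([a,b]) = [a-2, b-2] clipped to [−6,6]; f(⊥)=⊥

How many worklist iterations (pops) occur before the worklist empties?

Trace (25 dequeues):
  [1] u=0 | in [-6,1] | out [-6,1] | prev ⊥ | push {}
  [2] u=1 | in [-6,1] | out [-6,1] | ==
  [3] u=2 | in [-6,1] | out [-5,2] | prev ⊥ | push {0,1}
  [4] u=3 | in [-6,2] | out [-6,0] | prev ⊥ | push {}
  [5] u=0 | in [-6,2] | out [-6,2] | prev [-6,1] | push {2,3}
  [6] u=1 | in [-6,2] | out [-6,2] | prev [-6,1] | push {0}
  [7] u=2 | in [-6,2] | out [-5,3] | prev [-5,2] | push {1}
  [8] u=3 | in [-6,3] | out [-6,1] | prev [-6,0] | push {}
  [9] u=0 | in [-6,3] | out [-6,3] | prev [-6,2] | push {2,3}
  [10] u=1 | in [-6,3] | out [-6,3] | prev [-6,2] | push {0}
  [11] u=2 | in [-6,3] | out [-5,4] | prev [-5,3] | push {1}
  [12] u=3 | in [-6,4] | out [-6,2] | prev [-6,1] | push {}
  [13] u=0 | in [-6,4] | out [-6,4] | prev [-6,3] | push {2,3}
  [14] u=1 | in [-6,4] | out [-6,4] | prev [-6,3] | push {0}
  [15] u=2 | in [-6,4] | out [-5,5] | prev [-5,4] | push {1}
  [16] u=3 | in [-6,5] | out [-6,3] | prev [-6,2] | push {}
  [17] u=0 | in [-6,5] | out [-6,5] | prev [-6,4] | push {2,3}
  [18] u=1 | in [-6,5] | out [-6,5] | prev [-6,4] | push {0}
  [19] u=2 | in [-6,5] | out [-5,6] | prev [-5,5] | push {1}
  [20] u=3 | in [-6,6] | out [-6,4] | prev [-6,3] | push {}
  [21] u=0 | in [-6,6] | out [-6,6] | prev [-6,5] | push {2,3}
  [22] u=1 | in [-6,6] | out [-6,6] | prev [-6,5] | push {0}
  [23] u=2 | in [-6,6] | out [-5,6] | ==
  [24] u=3 | in [-6,6] | out [-6,4] | ==
  [25] u=0 | in [-6,6] | out [-6,6] | ==

Converged values:
  [0] [-6,6]
  [1] [-6,6]
  [2] [-5,6]
  [3] [-6,4]

25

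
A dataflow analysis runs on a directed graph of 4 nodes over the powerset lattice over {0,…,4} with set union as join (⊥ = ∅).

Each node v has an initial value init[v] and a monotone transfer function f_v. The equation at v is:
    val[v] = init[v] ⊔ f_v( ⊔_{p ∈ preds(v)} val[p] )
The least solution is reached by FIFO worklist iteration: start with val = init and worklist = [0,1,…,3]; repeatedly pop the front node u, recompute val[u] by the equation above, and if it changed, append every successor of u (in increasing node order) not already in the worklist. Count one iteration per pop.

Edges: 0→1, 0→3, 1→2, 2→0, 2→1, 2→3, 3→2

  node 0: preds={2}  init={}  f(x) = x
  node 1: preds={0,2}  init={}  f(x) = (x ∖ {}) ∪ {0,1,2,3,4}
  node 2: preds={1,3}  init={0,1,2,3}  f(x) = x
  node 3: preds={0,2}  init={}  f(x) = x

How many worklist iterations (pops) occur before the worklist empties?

8

Worklist (8 pops):
  #1 pop 0: in={0,1,2,3} → {0,1,2,3} (was {}); enqueue []
  #2 pop 1: in={0,1,2,3} → {0,1,2,3,4} (was {}); enqueue []
  #3 pop 2: in={0,1,2,3,4} → {0,1,2,3,4} (was {0,1,2,3}); enqueue [0,1]
  #4 pop 3: in={0,1,2,3,4} → {0,1,2,3,4} (was {}); enqueue [2]
  #5 pop 0: in={0,1,2,3,4} → {0,1,2,3,4} (was {0,1,2,3}); enqueue [3]
  #6 pop 1: in={0,1,2,3,4} → {0,1,2,3,4} (no change)
  #7 pop 2: in={0,1,2,3,4} → {0,1,2,3,4} (no change)
  #8 pop 3: in={0,1,2,3,4} → {0,1,2,3,4} (no change)

Fixpoint:
  val[0] = {0,1,2,3,4}
  val[1] = {0,1,2,3,4}
  val[2] = {0,1,2,3,4}
  val[3] = {0,1,2,3,4}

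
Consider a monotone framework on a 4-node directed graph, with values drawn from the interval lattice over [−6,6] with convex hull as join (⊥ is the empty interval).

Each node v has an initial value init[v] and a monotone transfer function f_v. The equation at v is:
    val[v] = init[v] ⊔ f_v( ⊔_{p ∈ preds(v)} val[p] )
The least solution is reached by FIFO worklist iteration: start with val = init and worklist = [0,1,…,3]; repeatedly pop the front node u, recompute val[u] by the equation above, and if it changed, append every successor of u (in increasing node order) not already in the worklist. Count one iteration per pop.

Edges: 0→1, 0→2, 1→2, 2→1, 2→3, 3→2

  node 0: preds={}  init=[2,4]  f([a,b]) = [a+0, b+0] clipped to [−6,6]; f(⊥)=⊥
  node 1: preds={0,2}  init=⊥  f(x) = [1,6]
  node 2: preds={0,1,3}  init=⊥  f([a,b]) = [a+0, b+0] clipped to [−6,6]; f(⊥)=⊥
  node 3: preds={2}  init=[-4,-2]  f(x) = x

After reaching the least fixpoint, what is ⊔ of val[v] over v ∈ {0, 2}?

[-4,6]

Trace (6 dequeues):
  [1] u=0 | in ⊥ | out [2,4] | ==
  [2] u=1 | in [2,4] | out [1,6] | prev ⊥ | push {}
  [3] u=2 | in [-4,6] | out [-4,6] | prev ⊥ | push {1}
  [4] u=3 | in [-4,6] | out [-4,6] | prev [-4,-2] | push {2}
  [5] u=1 | in [-4,6] | out [1,6] | ==
  [6] u=2 | in [-4,6] | out [-4,6] | ==

Converged values:
  [0] [2,4]
  [1] [1,6]
  [2] [-4,6]
  [3] [-4,6]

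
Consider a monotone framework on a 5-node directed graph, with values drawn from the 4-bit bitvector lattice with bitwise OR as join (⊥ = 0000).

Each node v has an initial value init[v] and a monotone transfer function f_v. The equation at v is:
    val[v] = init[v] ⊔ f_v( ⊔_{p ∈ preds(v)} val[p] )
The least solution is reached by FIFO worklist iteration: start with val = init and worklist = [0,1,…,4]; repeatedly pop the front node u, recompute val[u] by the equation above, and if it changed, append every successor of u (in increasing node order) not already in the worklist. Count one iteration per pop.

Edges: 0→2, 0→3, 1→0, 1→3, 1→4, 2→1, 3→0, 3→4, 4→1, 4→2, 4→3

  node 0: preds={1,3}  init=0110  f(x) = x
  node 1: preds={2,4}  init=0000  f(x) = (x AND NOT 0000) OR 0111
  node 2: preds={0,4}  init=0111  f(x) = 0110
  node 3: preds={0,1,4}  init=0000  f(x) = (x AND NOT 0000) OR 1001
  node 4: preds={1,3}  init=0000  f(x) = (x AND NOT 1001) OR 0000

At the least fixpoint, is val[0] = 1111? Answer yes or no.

yes

Worklist (9 pops):
  #1 pop 0: in=0000 → 0110 (no change)
  #2 pop 1: in=0111 → 0111 (was 0000); enqueue [0]
  #3 pop 2: in=0110 → 0111 (no change)
  #4 pop 3: in=0111 → 1111 (was 0000); enqueue []
  #5 pop 4: in=1111 → 0110 (was 0000); enqueue [1,2,3]
  #6 pop 0: in=1111 → 1111 (was 0110); enqueue []
  #7 pop 1: in=0111 → 0111 (no change)
  #8 pop 2: in=1111 → 0111 (no change)
  #9 pop 3: in=1111 → 1111 (no change)

Fixpoint:
  val[0] = 1111
  val[1] = 0111
  val[2] = 0111
  val[3] = 1111
  val[4] = 0110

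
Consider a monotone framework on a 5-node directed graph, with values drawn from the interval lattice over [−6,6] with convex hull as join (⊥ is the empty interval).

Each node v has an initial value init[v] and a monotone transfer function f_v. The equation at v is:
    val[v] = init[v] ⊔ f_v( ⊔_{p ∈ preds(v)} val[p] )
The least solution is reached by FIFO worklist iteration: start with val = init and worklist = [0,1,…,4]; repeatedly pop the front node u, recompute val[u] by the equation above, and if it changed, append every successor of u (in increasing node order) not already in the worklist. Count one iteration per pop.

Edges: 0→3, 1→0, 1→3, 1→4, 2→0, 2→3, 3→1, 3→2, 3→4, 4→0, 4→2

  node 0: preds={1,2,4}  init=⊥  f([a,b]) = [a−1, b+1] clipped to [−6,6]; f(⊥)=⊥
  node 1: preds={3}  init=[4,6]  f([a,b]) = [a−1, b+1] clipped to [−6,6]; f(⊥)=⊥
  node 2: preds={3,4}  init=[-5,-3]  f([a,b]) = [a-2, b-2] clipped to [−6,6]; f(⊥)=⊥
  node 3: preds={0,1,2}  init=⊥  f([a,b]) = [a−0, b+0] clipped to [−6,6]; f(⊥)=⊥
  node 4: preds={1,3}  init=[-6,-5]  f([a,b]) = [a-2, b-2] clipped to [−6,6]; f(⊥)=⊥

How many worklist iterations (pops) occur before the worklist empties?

11

Trace (11 dequeues):
  [1] u=0 | in [-6,6] | out [-6,6] | prev ⊥ | push {}
  [2] u=1 | in ⊥ | out [4,6] | ==
  [3] u=2 | in [-6,-5] | out [-6,-3] | prev [-5,-3] | push {0}
  [4] u=3 | in [-6,6] | out [-6,6] | prev ⊥ | push {1,2}
  [5] u=4 | in [-6,6] | out [-6,4] | prev [-6,-5] | push {}
  [6] u=0 | in [-6,6] | out [-6,6] | ==
  [7] u=1 | in [-6,6] | out [-6,6] | prev [4,6] | push {0,3,4}
  [8] u=2 | in [-6,6] | out [-6,4] | prev [-6,-3] | push {}
  [9] u=0 | in [-6,6] | out [-6,6] | ==
  [10] u=3 | in [-6,6] | out [-6,6] | ==
  [11] u=4 | in [-6,6] | out [-6,4] | ==

Converged values:
  [0] [-6,6]
  [1] [-6,6]
  [2] [-6,4]
  [3] [-6,6]
  [4] [-6,4]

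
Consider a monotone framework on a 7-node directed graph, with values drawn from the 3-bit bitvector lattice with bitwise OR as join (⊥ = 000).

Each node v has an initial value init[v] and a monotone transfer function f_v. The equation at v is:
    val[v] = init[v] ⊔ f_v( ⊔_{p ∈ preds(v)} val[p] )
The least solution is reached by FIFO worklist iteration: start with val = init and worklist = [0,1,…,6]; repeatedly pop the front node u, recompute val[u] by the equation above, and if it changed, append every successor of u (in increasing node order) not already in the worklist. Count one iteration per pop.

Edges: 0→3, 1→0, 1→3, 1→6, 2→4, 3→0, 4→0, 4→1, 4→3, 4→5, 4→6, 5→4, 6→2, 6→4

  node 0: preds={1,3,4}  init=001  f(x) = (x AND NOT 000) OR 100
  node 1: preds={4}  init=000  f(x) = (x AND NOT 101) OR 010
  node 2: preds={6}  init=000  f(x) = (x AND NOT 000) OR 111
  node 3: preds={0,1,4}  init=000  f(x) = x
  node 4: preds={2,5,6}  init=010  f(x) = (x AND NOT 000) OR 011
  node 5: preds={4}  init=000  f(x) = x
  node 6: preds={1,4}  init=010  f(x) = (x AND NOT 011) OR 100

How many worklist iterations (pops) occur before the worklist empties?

Trace (12 dequeues):
  [1] u=0 | in 010 | out 111 | prev 001 | push {}
  [2] u=1 | in 010 | out 010 | prev 000 | push {0}
  [3] u=2 | in 010 | out 111 | prev 000 | push {}
  [4] u=3 | in 111 | out 111 | prev 000 | push {}
  [5] u=4 | in 111 | out 111 | prev 010 | push {1,3}
  [6] u=5 | in 111 | out 111 | prev 000 | push {4}
  [7] u=6 | in 111 | out 110 | prev 010 | push {2}
  [8] u=0 | in 111 | out 111 | ==
  [9] u=1 | in 111 | out 010 | ==
  [10] u=3 | in 111 | out 111 | ==
  [11] u=4 | in 111 | out 111 | ==
  [12] u=2 | in 110 | out 111 | ==

Converged values:
  [0] 111
  [1] 010
  [2] 111
  [3] 111
  [4] 111
  [5] 111
  [6] 110

12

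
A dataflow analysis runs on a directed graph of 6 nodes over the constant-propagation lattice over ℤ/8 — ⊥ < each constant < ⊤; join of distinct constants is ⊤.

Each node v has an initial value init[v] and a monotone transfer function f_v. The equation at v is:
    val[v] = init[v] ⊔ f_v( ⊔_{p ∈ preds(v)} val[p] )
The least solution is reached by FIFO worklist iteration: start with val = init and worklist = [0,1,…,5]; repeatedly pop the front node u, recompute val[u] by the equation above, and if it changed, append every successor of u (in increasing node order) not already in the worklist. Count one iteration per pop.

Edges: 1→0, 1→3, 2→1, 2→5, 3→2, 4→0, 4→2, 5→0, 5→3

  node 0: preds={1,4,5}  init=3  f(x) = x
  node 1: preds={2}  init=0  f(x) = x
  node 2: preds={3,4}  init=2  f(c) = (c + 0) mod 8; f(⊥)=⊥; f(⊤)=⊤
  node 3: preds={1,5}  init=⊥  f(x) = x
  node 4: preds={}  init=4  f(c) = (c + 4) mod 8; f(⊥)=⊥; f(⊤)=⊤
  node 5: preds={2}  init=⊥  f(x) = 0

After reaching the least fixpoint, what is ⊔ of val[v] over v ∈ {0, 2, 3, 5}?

⊤

Worklist (10 pops):
  #1 pop 0: in=⊤ → ⊤ (was 3); enqueue []
  #2 pop 1: in=2 → ⊤ (was 0); enqueue [0]
  #3 pop 2: in=4 → ⊤ (was 2); enqueue [1]
  #4 pop 3: in=⊤ → ⊤ (was ⊥); enqueue [2]
  #5 pop 4: in=⊥ → 4 (no change)
  #6 pop 5: in=⊤ → 0 (was ⊥); enqueue [3]
  #7 pop 0: in=⊤ → ⊤ (no change)
  #8 pop 1: in=⊤ → ⊤ (no change)
  #9 pop 2: in=⊤ → ⊤ (no change)
  #10 pop 3: in=⊤ → ⊤ (no change)

Fixpoint:
  val[0] = ⊤
  val[1] = ⊤
  val[2] = ⊤
  val[3] = ⊤
  val[4] = 4
  val[5] = 0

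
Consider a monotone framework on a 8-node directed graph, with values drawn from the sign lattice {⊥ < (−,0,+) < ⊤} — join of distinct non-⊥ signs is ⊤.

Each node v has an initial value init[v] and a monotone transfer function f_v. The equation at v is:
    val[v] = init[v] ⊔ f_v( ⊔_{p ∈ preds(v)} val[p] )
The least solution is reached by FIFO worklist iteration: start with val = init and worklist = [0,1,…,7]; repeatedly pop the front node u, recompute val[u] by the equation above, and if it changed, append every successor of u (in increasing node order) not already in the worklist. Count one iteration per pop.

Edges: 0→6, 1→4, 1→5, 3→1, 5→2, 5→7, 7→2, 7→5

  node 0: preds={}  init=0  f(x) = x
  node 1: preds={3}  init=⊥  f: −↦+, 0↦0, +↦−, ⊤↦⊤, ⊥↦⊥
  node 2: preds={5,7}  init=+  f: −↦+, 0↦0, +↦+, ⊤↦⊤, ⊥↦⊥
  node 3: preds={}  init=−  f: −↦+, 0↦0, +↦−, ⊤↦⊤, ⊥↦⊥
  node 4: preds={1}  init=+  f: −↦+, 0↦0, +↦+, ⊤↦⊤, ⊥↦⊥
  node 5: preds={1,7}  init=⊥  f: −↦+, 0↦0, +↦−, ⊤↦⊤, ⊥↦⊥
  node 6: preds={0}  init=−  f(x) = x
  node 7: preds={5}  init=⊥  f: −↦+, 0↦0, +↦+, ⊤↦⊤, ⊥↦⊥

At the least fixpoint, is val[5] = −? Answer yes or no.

yes

Trace (10 dequeues):
  [1] u=0 | in ⊥ | out 0 | ==
  [2] u=1 | in − | out + | prev ⊥ | push {}
  [3] u=2 | in ⊥ | out + | ==
  [4] u=3 | in ⊥ | out − | ==
  [5] u=4 | in + | out + | ==
  [6] u=5 | in + | out − | prev ⊥ | push {2}
  [7] u=6 | in 0 | out ⊤ | prev − | push {}
  [8] u=7 | in − | out + | prev ⊥ | push {5}
  [9] u=2 | in ⊤ | out ⊤ | prev + | push {}
  [10] u=5 | in + | out − | ==

Converged values:
  [0] 0
  [1] +
  [2] ⊤
  [3] −
  [4] +
  [5] −
  [6] ⊤
  [7] +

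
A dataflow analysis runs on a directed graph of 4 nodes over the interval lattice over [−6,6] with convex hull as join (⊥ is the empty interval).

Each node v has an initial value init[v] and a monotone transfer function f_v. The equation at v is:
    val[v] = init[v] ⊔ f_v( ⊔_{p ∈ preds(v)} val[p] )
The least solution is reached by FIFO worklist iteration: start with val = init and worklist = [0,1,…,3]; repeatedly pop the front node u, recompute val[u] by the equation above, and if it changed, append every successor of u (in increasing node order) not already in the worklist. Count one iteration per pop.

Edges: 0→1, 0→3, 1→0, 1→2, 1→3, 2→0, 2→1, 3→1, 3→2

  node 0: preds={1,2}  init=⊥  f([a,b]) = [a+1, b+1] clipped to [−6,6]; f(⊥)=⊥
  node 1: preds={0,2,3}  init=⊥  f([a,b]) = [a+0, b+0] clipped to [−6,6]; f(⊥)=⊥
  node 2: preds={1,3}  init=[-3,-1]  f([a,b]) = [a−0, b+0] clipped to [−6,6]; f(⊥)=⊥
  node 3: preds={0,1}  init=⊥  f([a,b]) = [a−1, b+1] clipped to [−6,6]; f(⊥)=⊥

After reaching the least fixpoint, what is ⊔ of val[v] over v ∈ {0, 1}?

Worklist (30 pops):
  #1 pop 0: in=[-3,-1] → [-2,0] (was ⊥); enqueue []
  #2 pop 1: in=[-3,0] → [-3,0] (was ⊥); enqueue [0]
  #3 pop 2: in=[-3,0] → [-3,0] (was [-3,-1]); enqueue [1]
  #4 pop 3: in=[-3,0] → [-4,1] (was ⊥); enqueue [2]
  #5 pop 0: in=[-3,0] → [-2,1] (was [-2,0]); enqueue [3]
  #6 pop 1: in=[-4,1] → [-4,1] (was [-3,0]); enqueue [0]
  #7 pop 2: in=[-4,1] → [-4,1] (was [-3,0]); enqueue [1]
  #8 pop 3: in=[-4,1] → [-5,2] (was [-4,1]); enqueue [2]
  #9 pop 0: in=[-4,1] → [-3,2] (was [-2,1]); enqueue [3]
  #10 pop 1: in=[-5,2] → [-5,2] (was [-4,1]); enqueue [0]
  #11 pop 2: in=[-5,2] → [-5,2] (was [-4,1]); enqueue [1]
  #12 pop 3: in=[-5,2] → [-6,3] (was [-5,2]); enqueue [2]
  #13 pop 0: in=[-5,2] → [-4,3] (was [-3,2]); enqueue [3]
  #14 pop 1: in=[-6,3] → [-6,3] (was [-5,2]); enqueue [0]
  #15 pop 2: in=[-6,3] → [-6,3] (was [-5,2]); enqueue [1]
  #16 pop 3: in=[-6,3] → [-6,4] (was [-6,3]); enqueue [2]
  #17 pop 0: in=[-6,3] → [-5,4] (was [-4,3]); enqueue [3]
  #18 pop 1: in=[-6,4] → [-6,4] (was [-6,3]); enqueue [0]
  #19 pop 2: in=[-6,4] → [-6,4] (was [-6,3]); enqueue [1]
  #20 pop 3: in=[-6,4] → [-6,5] (was [-6,4]); enqueue [2]
  #21 pop 0: in=[-6,4] → [-5,5] (was [-5,4]); enqueue [3]
  #22 pop 1: in=[-6,5] → [-6,5] (was [-6,4]); enqueue [0]
  #23 pop 2: in=[-6,5] → [-6,5] (was [-6,4]); enqueue [1]
  #24 pop 3: in=[-6,5] → [-6,6] (was [-6,5]); enqueue [2]
  #25 pop 0: in=[-6,5] → [-5,6] (was [-5,5]); enqueue [3]
  #26 pop 1: in=[-6,6] → [-6,6] (was [-6,5]); enqueue [0]
  #27 pop 2: in=[-6,6] → [-6,6] (was [-6,5]); enqueue [1]
  #28 pop 3: in=[-6,6] → [-6,6] (no change)
  #29 pop 0: in=[-6,6] → [-5,6] (no change)
  #30 pop 1: in=[-6,6] → [-6,6] (no change)

Fixpoint:
  val[0] = [-5,6]
  val[1] = [-6,6]
  val[2] = [-6,6]
  val[3] = [-6,6]

[-6,6]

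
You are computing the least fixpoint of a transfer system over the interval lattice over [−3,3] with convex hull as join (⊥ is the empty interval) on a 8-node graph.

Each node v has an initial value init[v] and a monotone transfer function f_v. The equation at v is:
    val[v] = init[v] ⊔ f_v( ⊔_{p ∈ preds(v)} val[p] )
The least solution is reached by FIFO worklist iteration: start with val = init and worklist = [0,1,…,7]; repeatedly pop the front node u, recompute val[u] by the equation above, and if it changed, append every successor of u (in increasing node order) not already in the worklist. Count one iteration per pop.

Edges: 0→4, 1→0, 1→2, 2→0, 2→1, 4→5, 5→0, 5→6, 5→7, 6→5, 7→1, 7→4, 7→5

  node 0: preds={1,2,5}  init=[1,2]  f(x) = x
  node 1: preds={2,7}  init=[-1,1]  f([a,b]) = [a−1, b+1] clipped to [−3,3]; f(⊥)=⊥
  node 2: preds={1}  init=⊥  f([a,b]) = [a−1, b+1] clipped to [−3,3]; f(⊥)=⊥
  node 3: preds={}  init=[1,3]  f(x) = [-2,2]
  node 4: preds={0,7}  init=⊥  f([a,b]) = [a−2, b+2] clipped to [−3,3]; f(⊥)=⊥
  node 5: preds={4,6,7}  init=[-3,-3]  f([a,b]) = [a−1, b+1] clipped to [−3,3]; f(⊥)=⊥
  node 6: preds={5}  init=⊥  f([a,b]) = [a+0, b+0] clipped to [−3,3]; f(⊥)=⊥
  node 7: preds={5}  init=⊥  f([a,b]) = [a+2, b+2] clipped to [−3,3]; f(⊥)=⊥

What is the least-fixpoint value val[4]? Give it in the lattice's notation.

Trace (16 dequeues):
  [1] u=0 | in [-3,1] | out [-3,2] | prev [1,2] | push {}
  [2] u=1 | in ⊥ | out [-1,1] | ==
  [3] u=2 | in [-1,1] | out [-2,2] | prev ⊥ | push {0,1}
  [4] u=3 | in ⊥ | out [-2,3] | prev [1,3] | push {}
  [5] u=4 | in [-3,2] | out [-3,3] | prev ⊥ | push {}
  [6] u=5 | in [-3,3] | out [-3,3] | prev [-3,-3] | push {}
  [7] u=6 | in [-3,3] | out [-3,3] | prev ⊥ | push {5}
  [8] u=7 | in [-3,3] | out [-1,3] | prev ⊥ | push {4}
  [9] u=0 | in [-3,3] | out [-3,3] | prev [-3,2] | push {}
  [10] u=1 | in [-2,3] | out [-3,3] | prev [-1,1] | push {0,2}
  [11] u=5 | in [-3,3] | out [-3,3] | ==
  [12] u=4 | in [-3,3] | out [-3,3] | ==
  [13] u=0 | in [-3,3] | out [-3,3] | ==
  [14] u=2 | in [-3,3] | out [-3,3] | prev [-2,2] | push {0,1}
  [15] u=0 | in [-3,3] | out [-3,3] | ==
  [16] u=1 | in [-3,3] | out [-3,3] | ==

Converged values:
  [0] [-3,3]
  [1] [-3,3]
  [2] [-3,3]
  [3] [-2,3]
  [4] [-3,3]
  [5] [-3,3]
  [6] [-3,3]
  [7] [-1,3]

[-3,3]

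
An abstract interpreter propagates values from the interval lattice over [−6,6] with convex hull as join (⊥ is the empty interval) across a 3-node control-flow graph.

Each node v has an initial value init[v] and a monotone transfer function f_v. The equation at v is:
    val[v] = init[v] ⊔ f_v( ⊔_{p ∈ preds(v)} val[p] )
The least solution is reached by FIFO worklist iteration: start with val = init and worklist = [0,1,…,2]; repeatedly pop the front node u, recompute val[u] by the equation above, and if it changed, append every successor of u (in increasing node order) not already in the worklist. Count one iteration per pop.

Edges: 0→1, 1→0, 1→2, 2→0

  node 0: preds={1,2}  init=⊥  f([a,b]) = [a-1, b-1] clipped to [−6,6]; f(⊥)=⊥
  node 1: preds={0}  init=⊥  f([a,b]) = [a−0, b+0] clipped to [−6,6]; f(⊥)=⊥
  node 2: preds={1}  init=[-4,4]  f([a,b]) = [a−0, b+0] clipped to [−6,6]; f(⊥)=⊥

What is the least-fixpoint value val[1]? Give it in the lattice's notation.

[-6,3]

Iteration log — 8 steps:
  step 1. node 0  ⊔preds=[-4,4]  new=[-5,3]  old=⊥  +wl: 
  step 2. node 1  ⊔preds=[-5,3]  new=[-5,3]  old=⊥  +wl: 0
  step 3. node 2  ⊔preds=[-5,3]  new=[-5,4]  old=[-4,4]  +wl: 
  step 4. node 0  ⊔preds=[-5,4]  new=[-6,3]  old=[-5,3]  +wl: 1
  step 5. node 1  ⊔preds=[-6,3]  new=[-6,3]  old=[-5,3]  +wl: 0,2
  step 6. node 0  ⊔preds=[-6,4]  new=[-6,3]  stable
  step 7. node 2  ⊔preds=[-6,3]  new=[-6,4]  old=[-5,4]  +wl: 0
  step 8. node 0  ⊔preds=[-6,4]  new=[-6,3]  stable

Least fixpoint reached:
  node 0: [-6,3]
  node 1: [-6,3]
  node 2: [-6,4]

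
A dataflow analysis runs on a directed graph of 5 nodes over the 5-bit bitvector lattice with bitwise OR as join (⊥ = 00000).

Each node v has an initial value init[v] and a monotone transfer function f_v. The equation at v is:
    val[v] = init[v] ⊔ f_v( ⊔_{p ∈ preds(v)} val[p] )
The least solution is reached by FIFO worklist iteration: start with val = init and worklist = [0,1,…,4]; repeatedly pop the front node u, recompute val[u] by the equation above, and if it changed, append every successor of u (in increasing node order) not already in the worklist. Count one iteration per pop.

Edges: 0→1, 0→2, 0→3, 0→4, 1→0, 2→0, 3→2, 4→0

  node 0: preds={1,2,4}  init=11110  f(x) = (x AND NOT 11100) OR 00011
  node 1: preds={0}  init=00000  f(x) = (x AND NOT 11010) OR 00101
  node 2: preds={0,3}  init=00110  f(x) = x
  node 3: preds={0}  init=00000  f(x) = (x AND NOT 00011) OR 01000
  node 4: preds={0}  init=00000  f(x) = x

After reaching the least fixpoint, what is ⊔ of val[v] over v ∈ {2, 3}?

11111

Trace (7 dequeues):
  [1] u=0 | in 00110 | out 11111 | prev 11110 | push {}
  [2] u=1 | in 11111 | out 00101 | prev 00000 | push {0}
  [3] u=2 | in 11111 | out 11111 | prev 00110 | push {}
  [4] u=3 | in 11111 | out 11100 | prev 00000 | push {2}
  [5] u=4 | in 11111 | out 11111 | prev 00000 | push {}
  [6] u=0 | in 11111 | out 11111 | ==
  [7] u=2 | in 11111 | out 11111 | ==

Converged values:
  [0] 11111
  [1] 00101
  [2] 11111
  [3] 11100
  [4] 11111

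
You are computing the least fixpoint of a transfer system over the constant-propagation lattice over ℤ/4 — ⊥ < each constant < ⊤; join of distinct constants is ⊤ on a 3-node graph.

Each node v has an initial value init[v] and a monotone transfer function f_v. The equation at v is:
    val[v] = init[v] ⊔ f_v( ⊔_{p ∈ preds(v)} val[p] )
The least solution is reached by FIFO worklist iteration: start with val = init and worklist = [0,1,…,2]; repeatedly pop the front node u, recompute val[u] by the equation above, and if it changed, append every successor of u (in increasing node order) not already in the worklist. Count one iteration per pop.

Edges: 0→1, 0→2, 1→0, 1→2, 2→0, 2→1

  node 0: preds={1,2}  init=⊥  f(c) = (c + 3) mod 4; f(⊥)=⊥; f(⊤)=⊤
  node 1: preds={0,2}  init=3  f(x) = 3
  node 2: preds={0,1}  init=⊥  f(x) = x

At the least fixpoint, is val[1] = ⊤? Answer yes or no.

no

Worklist (6 pops):
  #1 pop 0: in=3 → 2 (was ⊥); enqueue []
  #2 pop 1: in=2 → 3 (no change)
  #3 pop 2: in=⊤ → ⊤ (was ⊥); enqueue [0,1]
  #4 pop 0: in=⊤ → ⊤ (was 2); enqueue [2]
  #5 pop 1: in=⊤ → 3 (no change)
  #6 pop 2: in=⊤ → ⊤ (no change)

Fixpoint:
  val[0] = ⊤
  val[1] = 3
  val[2] = ⊤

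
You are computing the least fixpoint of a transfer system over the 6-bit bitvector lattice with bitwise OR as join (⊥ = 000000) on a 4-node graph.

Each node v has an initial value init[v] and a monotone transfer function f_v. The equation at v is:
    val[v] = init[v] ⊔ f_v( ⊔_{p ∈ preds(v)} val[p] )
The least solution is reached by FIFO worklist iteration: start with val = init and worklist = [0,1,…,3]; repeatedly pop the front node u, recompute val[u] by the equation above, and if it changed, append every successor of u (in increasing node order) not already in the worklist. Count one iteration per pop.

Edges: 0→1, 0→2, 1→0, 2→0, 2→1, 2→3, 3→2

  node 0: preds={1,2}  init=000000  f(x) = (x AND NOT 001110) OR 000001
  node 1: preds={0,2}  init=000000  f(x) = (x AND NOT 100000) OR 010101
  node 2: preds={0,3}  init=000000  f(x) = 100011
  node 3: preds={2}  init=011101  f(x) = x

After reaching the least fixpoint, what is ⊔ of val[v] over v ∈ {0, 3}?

111111

Worklist (8 pops):
  #1 pop 0: in=000000 → 000001 (was 000000); enqueue []
  #2 pop 1: in=000001 → 010101 (was 000000); enqueue [0]
  #3 pop 2: in=011101 → 100011 (was 000000); enqueue [1]
  #4 pop 3: in=100011 → 111111 (was 011101); enqueue [2]
  #5 pop 0: in=110111 → 110001 (was 000001); enqueue []
  #6 pop 1: in=110011 → 010111 (was 010101); enqueue [0]
  #7 pop 2: in=111111 → 100011 (no change)
  #8 pop 0: in=110111 → 110001 (no change)

Fixpoint:
  val[0] = 110001
  val[1] = 010111
  val[2] = 100011
  val[3] = 111111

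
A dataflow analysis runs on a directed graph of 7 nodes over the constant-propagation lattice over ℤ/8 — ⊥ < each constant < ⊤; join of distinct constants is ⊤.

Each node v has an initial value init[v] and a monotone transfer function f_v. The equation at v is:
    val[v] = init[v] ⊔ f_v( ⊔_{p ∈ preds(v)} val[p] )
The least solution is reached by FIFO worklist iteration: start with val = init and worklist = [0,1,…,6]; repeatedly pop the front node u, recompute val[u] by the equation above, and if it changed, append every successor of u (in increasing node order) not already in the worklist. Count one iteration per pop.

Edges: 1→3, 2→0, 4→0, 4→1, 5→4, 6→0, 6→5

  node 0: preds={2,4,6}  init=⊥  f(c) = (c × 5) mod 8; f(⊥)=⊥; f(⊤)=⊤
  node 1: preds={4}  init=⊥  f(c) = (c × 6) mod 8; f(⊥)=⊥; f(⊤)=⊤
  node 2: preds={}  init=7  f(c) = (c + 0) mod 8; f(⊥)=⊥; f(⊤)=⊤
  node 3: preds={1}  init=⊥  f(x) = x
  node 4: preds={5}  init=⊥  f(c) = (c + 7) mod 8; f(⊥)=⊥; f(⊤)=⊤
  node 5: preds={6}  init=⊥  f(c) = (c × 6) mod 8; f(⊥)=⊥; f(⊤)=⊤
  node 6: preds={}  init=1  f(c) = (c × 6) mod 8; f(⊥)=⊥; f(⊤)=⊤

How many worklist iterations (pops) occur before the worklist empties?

11

Trace (11 dequeues):
  [1] u=0 | in ⊤ | out ⊤ | prev ⊥ | push {}
  [2] u=1 | in ⊥ | out ⊥ | ==
  [3] u=2 | in ⊥ | out 7 | ==
  [4] u=3 | in ⊥ | out ⊥ | ==
  [5] u=4 | in ⊥ | out ⊥ | ==
  [6] u=5 | in 1 | out 6 | prev ⊥ | push {4}
  [7] u=6 | in ⊥ | out 1 | ==
  [8] u=4 | in 6 | out 5 | prev ⊥ | push {0,1}
  [9] u=0 | in ⊤ | out ⊤ | ==
  [10] u=1 | in 5 | out 6 | prev ⊥ | push {3}
  [11] u=3 | in 6 | out 6 | prev ⊥ | push {}

Converged values:
  [0] ⊤
  [1] 6
  [2] 7
  [3] 6
  [4] 5
  [5] 6
  [6] 1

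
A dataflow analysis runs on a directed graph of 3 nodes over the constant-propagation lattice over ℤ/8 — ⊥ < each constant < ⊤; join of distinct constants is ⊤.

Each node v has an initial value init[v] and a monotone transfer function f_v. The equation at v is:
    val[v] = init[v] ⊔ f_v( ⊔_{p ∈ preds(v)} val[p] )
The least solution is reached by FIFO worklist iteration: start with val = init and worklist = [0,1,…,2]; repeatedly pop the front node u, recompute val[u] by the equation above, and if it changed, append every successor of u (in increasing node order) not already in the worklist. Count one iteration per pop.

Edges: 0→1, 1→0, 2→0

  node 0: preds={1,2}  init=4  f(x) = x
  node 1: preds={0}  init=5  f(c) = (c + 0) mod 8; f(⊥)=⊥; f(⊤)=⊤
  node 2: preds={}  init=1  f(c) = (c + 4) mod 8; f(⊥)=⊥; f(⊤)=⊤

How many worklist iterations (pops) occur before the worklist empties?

Worklist (4 pops):
  #1 pop 0: in=⊤ → ⊤ (was 4); enqueue []
  #2 pop 1: in=⊤ → ⊤ (was 5); enqueue [0]
  #3 pop 2: in=⊥ → 1 (no change)
  #4 pop 0: in=⊤ → ⊤ (no change)

Fixpoint:
  val[0] = ⊤
  val[1] = ⊤
  val[2] = 1

4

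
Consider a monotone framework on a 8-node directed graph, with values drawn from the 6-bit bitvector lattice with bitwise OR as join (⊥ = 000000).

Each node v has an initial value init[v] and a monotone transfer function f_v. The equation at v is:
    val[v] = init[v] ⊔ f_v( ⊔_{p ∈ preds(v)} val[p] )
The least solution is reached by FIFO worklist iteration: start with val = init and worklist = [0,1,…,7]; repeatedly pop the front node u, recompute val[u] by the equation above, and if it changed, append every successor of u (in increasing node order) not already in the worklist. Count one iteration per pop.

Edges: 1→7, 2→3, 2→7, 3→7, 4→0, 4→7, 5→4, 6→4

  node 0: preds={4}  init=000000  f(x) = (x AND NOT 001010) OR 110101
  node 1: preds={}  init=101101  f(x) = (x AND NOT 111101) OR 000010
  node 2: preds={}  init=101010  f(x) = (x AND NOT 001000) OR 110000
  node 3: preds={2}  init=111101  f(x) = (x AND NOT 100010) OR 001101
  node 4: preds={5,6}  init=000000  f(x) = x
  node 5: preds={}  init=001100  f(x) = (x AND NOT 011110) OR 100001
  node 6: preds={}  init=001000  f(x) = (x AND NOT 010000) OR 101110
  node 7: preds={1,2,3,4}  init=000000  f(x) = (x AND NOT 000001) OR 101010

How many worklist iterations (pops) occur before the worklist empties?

Iteration log — 12 steps:
  step 1. node 0  ⊔preds=000000  new=110101  old=000000  +wl: 
  step 2. node 1  ⊔preds=000000  new=101111  old=101101  +wl: 
  step 3. node 2  ⊔preds=000000  new=111010  old=101010  +wl: 
  step 4. node 3  ⊔preds=111010  new=111101  stable
  step 5. node 4  ⊔preds=001100  new=001100  old=000000  +wl: 0
  step 6. node 5  ⊔preds=000000  new=101101  old=001100  +wl: 4
  step 7. node 6  ⊔preds=000000  new=101110  old=001000  +wl: 
  step 8. node 7  ⊔preds=111111  new=111110  old=000000  +wl: 
  step 9. node 0  ⊔preds=001100  new=110101  stable
  step 10. node 4  ⊔preds=101111  new=101111  old=001100  +wl: 0,7
  step 11. node 0  ⊔preds=101111  new=110101  stable
  step 12. node 7  ⊔preds=111111  new=111110  stable

Least fixpoint reached:
  node 0: 110101
  node 1: 101111
  node 2: 111010
  node 3: 111101
  node 4: 101111
  node 5: 101101
  node 6: 101110
  node 7: 111110

12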